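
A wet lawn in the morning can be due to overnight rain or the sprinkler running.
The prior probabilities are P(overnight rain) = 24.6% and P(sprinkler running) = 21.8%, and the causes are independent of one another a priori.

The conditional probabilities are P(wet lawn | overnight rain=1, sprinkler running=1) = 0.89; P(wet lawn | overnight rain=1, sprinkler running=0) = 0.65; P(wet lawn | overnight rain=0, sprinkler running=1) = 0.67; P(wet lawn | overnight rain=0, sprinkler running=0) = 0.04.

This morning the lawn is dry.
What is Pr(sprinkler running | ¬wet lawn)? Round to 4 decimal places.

Pr(sprinkler running | ¬wet lawn) ≈ 0.0867

Numerator (weight on configurations with sprinkler running): 0.054243 + 0.005899 = 0.060142
The normalizing constant is 0.96×0.754×0.782 + 0.33×0.754×0.218 + 0.35×0.246×0.782 + 0.11×0.246×0.218 = 0.693515
P(sprinkler running | ¬wet lawn) = 0.060142/0.693515 ≈ 0.0867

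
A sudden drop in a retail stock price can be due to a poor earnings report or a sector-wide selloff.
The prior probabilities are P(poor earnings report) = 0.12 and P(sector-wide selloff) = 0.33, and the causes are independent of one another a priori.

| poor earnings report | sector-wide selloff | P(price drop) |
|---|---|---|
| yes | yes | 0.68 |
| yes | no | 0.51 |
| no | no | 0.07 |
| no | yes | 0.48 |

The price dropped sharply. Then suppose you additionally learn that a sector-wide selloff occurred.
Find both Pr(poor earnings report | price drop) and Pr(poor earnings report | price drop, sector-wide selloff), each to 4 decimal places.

Weight on poor earnings report=true, given the evidence: 0.041004 + 0.026928 = 0.067932
The normalizing constant is 0.07×0.88×0.67 + 0.48×0.88×0.33 + 0.51×0.12×0.67 + 0.68×0.12×0.33 = 0.248596
Posterior = 0.067932 / 0.248596 ≈ 0.2733

Now also conditioning on sector-wide selloff=true:
Numerator (weight on configurations with poor earnings report): 0.68×0.12 = 0.081600
Normalizer over all consistent configurations: 0.48×0.88 + 0.68×0.12 = 0.504000
P(poor earnings report | price drop, sector-wide selloff) = 0.081600/0.504000 ≈ 0.1619

Pr(poor earnings report | price drop) ≈ 0.2733; Pr(poor earnings report | price drop, sector-wide selloff) ≈ 0.1619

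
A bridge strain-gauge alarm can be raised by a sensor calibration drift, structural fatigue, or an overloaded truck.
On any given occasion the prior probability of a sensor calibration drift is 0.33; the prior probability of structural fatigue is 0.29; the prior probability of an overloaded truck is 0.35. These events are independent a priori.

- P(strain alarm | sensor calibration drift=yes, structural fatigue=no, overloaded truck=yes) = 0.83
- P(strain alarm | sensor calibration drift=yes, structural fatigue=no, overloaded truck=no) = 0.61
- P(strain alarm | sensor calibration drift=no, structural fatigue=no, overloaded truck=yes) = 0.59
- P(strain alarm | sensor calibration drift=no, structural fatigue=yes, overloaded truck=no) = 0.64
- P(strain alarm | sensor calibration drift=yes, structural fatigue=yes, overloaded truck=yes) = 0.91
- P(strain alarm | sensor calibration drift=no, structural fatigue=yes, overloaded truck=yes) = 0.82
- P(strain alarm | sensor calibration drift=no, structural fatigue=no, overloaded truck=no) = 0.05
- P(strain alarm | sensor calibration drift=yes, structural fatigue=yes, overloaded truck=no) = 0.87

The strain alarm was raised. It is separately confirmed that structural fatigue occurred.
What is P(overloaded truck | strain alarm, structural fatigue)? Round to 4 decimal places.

Weight on overloaded truck=true, given the evidence: 0.192290 + 0.105105 = 0.297395
Denominator P(strain alarm | structural fatigue): 0.64*0.67*0.65 + 0.82*0.67*0.35 + 0.87*0.33*0.65 + 0.91*0.33*0.35 = 0.762730
P(overloaded truck | strain alarm, structural fatigue) = 0.297395/0.762730 ≈ 0.3899

P(overloaded truck | strain alarm, structural fatigue) ≈ 0.3899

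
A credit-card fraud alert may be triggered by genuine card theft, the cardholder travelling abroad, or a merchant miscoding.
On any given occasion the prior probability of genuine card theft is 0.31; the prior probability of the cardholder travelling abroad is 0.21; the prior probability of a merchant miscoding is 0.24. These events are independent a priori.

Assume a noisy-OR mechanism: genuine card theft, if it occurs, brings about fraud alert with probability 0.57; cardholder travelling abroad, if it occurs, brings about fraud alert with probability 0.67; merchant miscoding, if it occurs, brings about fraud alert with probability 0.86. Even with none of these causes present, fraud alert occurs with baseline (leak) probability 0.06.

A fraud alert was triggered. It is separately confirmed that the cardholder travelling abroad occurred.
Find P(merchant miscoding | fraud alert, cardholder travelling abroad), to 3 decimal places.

Under noisy-OR, P(fraud alert | causes) = 1 − (1−0.06)·∏(1−qᵢ) over the active causes.
Enumerate the 4 (genuine card theft, merchant miscoding) configurations and weight by the priors:
  P(fraud alert | cardholder travelling abroad) = 0.6898×0.69×0.76 + 0.956572×0.69×0.24 + 0.866614×0.31×0.76 + 0.981326×0.31×0.24
        = 0.361731 + 0.158408 + 0.204174 + 0.073011 = 0.797324
Keeping only the merchant miscoding-present terms gives 0.231419, so
  P(merchant miscoding | fraud alert, cardholder travelling abroad) = 0.231419 / 0.797324 ≈ 0.290

P(merchant miscoding | fraud alert, cardholder travelling abroad) ≈ 0.290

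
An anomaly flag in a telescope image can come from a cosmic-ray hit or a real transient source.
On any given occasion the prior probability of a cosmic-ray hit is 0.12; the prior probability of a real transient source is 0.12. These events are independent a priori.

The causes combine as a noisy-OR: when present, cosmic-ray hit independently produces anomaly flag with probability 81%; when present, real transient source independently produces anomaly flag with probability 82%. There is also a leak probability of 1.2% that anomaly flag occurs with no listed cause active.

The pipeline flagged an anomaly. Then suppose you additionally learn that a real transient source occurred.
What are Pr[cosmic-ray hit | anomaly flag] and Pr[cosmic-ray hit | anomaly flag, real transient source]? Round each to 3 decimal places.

Under noisy-OR, P(anomaly flag | causes) = 1 − (1−0.012)·∏(1−qᵢ) over the active causes.
Sum P(anomaly flag|·) weighted by the priors over the 4 (cosmic-ray hit, real transient source) configurations:
  P(anomaly flag) = 0.012·0.88·0.88 + 0.82216·0.88·0.12 + 0.81228·0.12·0.88 + 0.96621·0.12·0.12
        = 0.009293 + 0.086820 + 0.085777 + 0.013913 = 0.195803
Keeping only the cosmic-ray hit-present terms gives 0.099690, so
  P(cosmic-ray hit | anomaly flag) = 0.099690 / 0.195803 ≈ 0.509

With the extra evidence:
P(anomaly flag | real transient source) = 0.82216*0.88 + 0.96621*0.12 = 0.723501 + 0.115945 = 0.839446
Of this, 0.115945 comes from 0.96621*0.12 (the cosmic-ray hit=true cases).
P(cosmic-ray hit | anomaly flag, real transient source) = 0.115945 / 0.839446 ≈ 0.138
This is intercausal reasoning (explaining away): once real transient source accounts for the anomaly flag, cosmic-ray hit becomes less likely.

Pr[cosmic-ray hit | anomaly flag] ≈ 0.509; Pr[cosmic-ray hit | anomaly flag, real transient source] ≈ 0.138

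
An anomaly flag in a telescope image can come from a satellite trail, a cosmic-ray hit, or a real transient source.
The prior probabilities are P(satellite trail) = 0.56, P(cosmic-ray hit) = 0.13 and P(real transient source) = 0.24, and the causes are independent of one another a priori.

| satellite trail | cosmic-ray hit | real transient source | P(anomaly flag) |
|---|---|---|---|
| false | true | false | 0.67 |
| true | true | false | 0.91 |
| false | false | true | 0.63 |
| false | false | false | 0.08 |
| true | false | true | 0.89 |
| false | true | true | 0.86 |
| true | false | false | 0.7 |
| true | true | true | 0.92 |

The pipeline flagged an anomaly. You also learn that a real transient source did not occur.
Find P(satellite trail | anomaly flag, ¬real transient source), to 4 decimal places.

Sum P(anomaly flag|·) weighted by the priors over the 4 (satellite trail, cosmic-ray hit) configurations:
  P(anomaly flag | ¬real transient source) = 0.08*0.44*0.87 + 0.67*0.44*0.13 + 0.7*0.56*0.87 + 0.91*0.56*0.13
        = 0.030624 + 0.038324 + 0.341040 + 0.066248 = 0.476236
The terms with satellite trail present sum to 0.407288, so
  P(satellite trail | anomaly flag, ¬real transient source) = 0.407288 / 0.476236 ≈ 0.8552

P(satellite trail | anomaly flag, ¬real transient source) ≈ 0.8552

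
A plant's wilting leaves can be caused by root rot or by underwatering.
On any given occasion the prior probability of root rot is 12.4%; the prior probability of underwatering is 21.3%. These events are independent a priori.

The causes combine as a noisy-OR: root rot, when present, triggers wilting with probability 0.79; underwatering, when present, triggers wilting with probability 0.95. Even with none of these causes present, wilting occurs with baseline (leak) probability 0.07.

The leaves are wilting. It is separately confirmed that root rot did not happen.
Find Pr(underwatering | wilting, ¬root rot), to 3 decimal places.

Under noisy-OR, P(wilting | causes) = 1 − (1−0.07)·∏(1−qᵢ) over the active causes.
Enumerate both values of underwatering and weight by the priors:
  P(wilting | ¬root rot) = 0.07×0.787 + 0.9535×0.213
        = 0.055090 + 0.203095 = 0.258185
Configurations with underwatering contribute 0.203095, so
  P(underwatering | wilting, ¬root rot) = 0.203095 / 0.258185 ≈ 0.787

Pr(underwatering | wilting, ¬root rot) ≈ 0.787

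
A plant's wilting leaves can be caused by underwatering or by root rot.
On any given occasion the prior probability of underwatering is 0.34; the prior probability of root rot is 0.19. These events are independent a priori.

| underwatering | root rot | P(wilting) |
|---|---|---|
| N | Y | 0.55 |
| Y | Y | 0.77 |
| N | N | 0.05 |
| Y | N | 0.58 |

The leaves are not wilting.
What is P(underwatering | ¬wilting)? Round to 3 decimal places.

P(¬wilting) = 0.95×0.66×0.81 + 0.45×0.66×0.19 + 0.42×0.34×0.81 + 0.23×0.34×0.19 = 0.507870 + 0.056430 + 0.115668 + 0.014858 = 0.694826
The underwatering-present share is 0.115668 + 0.014858 = 0.130526.
Hence the posterior is 0.130526/0.694826 ≈ 0.188.

P(underwatering | ¬wilting) ≈ 0.188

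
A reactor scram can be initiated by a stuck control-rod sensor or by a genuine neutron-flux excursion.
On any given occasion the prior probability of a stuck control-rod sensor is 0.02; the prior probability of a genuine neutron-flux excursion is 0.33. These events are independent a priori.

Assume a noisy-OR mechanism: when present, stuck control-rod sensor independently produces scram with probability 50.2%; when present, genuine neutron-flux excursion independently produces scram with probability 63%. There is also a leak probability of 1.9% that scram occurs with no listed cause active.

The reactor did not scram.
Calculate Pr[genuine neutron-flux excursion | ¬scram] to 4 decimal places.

Pr[genuine neutron-flux excursion | ¬scram] ≈ 0.1541

Under noisy-OR, P(scram | causes) = 1 − (1−0.019)·∏(1−qᵢ) over the active causes.
Sum P(¬scram|·) weighted by the priors over the 4 (stuck control-rod sensor, genuine neutron-flux excursion) configurations:
  P(¬scram) = 0.981×0.98×0.67 + 0.36297×0.98×0.33 + 0.488538×0.02×0.67 + 0.180759×0.02×0.33
        = 0.644125 + 0.117384 + 0.006546 + 0.001193 = 0.769248
The terms with genuine neutron-flux excursion present sum to 0.118577, so
  P(genuine neutron-flux excursion | ¬scram) = 0.118577 / 0.769248 ≈ 0.1541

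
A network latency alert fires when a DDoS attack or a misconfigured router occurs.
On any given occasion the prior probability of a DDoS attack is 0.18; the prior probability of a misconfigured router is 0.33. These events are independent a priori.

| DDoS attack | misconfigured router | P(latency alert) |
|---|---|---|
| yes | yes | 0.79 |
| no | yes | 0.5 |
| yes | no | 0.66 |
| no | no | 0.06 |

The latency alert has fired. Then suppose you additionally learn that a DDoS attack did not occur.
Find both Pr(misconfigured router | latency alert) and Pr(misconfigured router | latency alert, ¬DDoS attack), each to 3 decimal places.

For the numerator, keep only misconfigured router=true terms: 0.135300 + 0.046926 = 0.182226
The normalizing constant is 0.06·0.82·0.67 + 0.5·0.82·0.33 + 0.66·0.18·0.67 + 0.79·0.18·0.33 = 0.294786
P(misconfigured router | latency alert) = 0.182226/0.294786 ≈ 0.618

With the extra evidence:
Weight on misconfigured router=true, given the evidence: 0.5*0.33 = 0.165000
Normalizer over all consistent configurations: 0.06*0.67 + 0.5*0.33 = 0.205200
P(misconfigured router | latency alert, ¬DDoS attack) = 0.165000/0.205200 ≈ 0.804
Ruling out DDoS attack raises the posterior on misconfigured router — the flip side of explaining away.

Pr(misconfigured router | latency alert) ≈ 0.618; Pr(misconfigured router | latency alert, ¬DDoS attack) ≈ 0.804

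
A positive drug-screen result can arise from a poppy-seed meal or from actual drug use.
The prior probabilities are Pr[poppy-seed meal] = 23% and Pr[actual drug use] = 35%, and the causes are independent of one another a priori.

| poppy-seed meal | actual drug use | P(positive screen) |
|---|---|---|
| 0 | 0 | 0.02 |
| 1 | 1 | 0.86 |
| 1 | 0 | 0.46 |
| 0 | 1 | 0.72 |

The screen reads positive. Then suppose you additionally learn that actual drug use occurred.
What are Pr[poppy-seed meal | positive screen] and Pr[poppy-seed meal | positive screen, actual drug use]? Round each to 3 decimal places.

Enumerate the 4 (poppy-seed meal, actual drug use) configurations and weight by the priors:
  P(positive screen) = 0.02×0.77×0.65 + 0.72×0.77×0.35 + 0.46×0.23×0.65 + 0.86×0.23×0.35
        = 0.010010 + 0.194040 + 0.068770 + 0.069230 = 0.342050
Keeping only the poppy-seed meal-present terms gives 0.138000, so
  P(poppy-seed meal | positive screen) = 0.138000 / 0.342050 ≈ 0.403

Now also conditioning on actual drug use=true:
P(positive screen | actual drug use) = 0.72·0.77 + 0.86·0.23 = 0.554400 + 0.197800 = 0.752200
Of this, 0.197800 comes from 0.86·0.23 (the poppy-seed meal=true cases).
P(poppy-seed meal | positive screen, actual drug use) = 0.197800 / 0.752200 ≈ 0.263

Pr[poppy-seed meal | positive screen] ≈ 0.403; Pr[poppy-seed meal | positive screen, actual drug use] ≈ 0.263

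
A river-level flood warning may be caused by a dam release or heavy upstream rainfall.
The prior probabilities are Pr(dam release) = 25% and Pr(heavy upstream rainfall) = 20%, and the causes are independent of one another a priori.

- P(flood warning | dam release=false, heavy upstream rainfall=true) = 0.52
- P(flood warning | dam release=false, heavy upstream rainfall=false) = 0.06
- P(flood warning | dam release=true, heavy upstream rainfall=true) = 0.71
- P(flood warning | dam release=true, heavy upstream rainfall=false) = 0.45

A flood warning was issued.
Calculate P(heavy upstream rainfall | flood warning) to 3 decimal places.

P(flood warning) = 0.06*0.75*0.8 + 0.52*0.75*0.2 + 0.45*0.25*0.8 + 0.71*0.25*0.2 = 0.036000 + 0.078000 + 0.090000 + 0.035500 = 0.239500
Restricting to configurations with heavy upstream rainfall present: 0.078000 + 0.035500 = 0.113500.
P(heavy upstream rainfall | flood warning) = 0.113500 / 0.239500 ≈ 0.474

P(heavy upstream rainfall | flood warning) ≈ 0.474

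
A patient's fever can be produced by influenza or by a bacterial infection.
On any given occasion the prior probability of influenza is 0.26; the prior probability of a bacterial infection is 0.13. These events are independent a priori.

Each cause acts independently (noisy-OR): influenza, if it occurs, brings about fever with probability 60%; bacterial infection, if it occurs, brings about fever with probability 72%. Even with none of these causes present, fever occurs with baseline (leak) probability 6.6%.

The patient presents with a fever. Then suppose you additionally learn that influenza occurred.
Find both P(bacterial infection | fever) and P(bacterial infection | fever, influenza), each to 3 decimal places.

P(bacterial infection | fever) ≈ 0.355; P(bacterial infection | fever, influenza) ≈ 0.176

Under noisy-OR, P(fever | causes) = 1 − (1−0.066)·∏(1−qᵢ) over the active causes.
Numerator (weight on configurations with bacterial infection): 0.071042 + 0.030264 = 0.101306
The normalizing constant is 0.066*0.74*0.87 + 0.73848*0.74*0.13 + 0.6264*0.26*0.87 + 0.895392*0.26*0.13 = 0.285489
P(bacterial infection | fever) = 0.101306/0.285489 ≈ 0.355

Now also conditioning on influenza=true:
Numerator (weight on configurations with bacterial infection): 0.895392*0.13 = 0.116401
Denominator P(fever | influenza): 0.6264*0.87 + 0.895392*0.13 = 0.661369
P(bacterial infection | fever, influenza) = 0.116401/0.661369 ≈ 0.176
The drop from 0.355 to 0.176 is the explaining-away (discounting) effect.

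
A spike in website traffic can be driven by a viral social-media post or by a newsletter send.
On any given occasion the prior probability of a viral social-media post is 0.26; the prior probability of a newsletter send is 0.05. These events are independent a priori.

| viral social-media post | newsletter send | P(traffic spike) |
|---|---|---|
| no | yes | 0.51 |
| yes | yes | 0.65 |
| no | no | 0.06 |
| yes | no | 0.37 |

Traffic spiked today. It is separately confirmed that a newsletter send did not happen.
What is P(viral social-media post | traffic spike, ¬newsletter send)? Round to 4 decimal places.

P(viral social-media post | traffic spike, ¬newsletter send) ≈ 0.6842

Numerator (weight on configurations with viral social-media post): 0.37×0.26 = 0.096200
The normalizing constant is 0.06×0.74 + 0.37×0.26 = 0.140600
P(viral social-media post | traffic spike, ¬newsletter send) = 0.096200/0.140600 ≈ 0.6842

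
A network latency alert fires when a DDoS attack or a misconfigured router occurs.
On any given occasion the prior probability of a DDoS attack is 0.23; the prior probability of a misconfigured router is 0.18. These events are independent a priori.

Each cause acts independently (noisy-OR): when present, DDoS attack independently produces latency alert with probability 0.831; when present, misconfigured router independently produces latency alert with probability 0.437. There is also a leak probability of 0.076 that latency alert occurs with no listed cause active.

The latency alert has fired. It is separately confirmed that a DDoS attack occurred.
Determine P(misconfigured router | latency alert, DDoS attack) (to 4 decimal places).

Under noisy-OR, P(latency alert | causes) = 1 − (1−0.076)·∏(1−qᵢ) over the active causes.
Sum P(latency alert|·) weighted by the priors over both values of misconfigured router:
  P(latency alert | DDoS attack) = 0.843844·0.82 + 0.912084·0.18
        = 0.691952 + 0.164175 = 0.856127
Keeping only the misconfigured router-present terms gives 0.164175, so
  P(misconfigured router | latency alert, DDoS attack) = 0.164175 / 0.856127 ≈ 0.1918

P(misconfigured router | latency alert, DDoS attack) ≈ 0.1918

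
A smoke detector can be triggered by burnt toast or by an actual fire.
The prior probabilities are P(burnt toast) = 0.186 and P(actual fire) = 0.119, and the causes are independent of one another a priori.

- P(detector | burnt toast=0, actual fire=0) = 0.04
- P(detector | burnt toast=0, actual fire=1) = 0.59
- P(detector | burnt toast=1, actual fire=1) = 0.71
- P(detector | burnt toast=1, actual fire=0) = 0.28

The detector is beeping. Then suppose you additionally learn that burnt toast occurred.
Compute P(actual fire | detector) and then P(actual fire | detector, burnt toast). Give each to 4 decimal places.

Numerator (weight on configurations with actual fire): 0.057151 + 0.015715 = 0.072866
Normalizer over all consistent configurations: 0.04*0.814*0.881 + 0.59*0.814*0.119 + 0.28*0.186*0.881 + 0.71*0.186*0.119 = 0.147433
Posterior = 0.072866 / 0.147433 ≈ 0.4942

Now condition on the additional information:
For the numerator, keep only actual fire=true terms: 0.71·0.119 = 0.084490
Normalizer over all consistent configurations: 0.28·0.881 + 0.71·0.119 = 0.331170
P(actual fire | detector, burnt toast) = 0.084490/0.331170 ≈ 0.2551

P(actual fire | detector) ≈ 0.4942; P(actual fire | detector, burnt toast) ≈ 0.2551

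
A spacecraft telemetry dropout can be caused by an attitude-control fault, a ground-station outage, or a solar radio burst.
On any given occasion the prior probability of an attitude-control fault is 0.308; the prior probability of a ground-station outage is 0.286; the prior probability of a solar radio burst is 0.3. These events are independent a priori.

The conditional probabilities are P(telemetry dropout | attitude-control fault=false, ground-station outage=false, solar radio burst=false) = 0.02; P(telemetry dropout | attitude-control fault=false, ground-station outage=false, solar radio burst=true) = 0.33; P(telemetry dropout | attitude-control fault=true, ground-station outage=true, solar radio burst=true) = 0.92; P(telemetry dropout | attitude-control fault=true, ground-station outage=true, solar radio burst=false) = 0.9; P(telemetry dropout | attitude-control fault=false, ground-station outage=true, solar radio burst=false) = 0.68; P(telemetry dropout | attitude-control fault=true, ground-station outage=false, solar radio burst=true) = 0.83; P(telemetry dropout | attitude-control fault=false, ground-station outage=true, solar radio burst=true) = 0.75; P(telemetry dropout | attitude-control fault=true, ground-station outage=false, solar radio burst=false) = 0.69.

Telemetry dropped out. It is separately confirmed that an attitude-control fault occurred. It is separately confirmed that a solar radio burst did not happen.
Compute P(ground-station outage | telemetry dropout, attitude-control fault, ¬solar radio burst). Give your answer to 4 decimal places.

P(ground-station outage | telemetry dropout, attitude-control fault, ¬solar radio burst) ≈ 0.3432

For the numerator, keep only ground-station outage=true terms: 0.9*0.286 = 0.257400
The normalizing constant is 0.69*0.714 + 0.9*0.286 = 0.750060
Posterior = 0.257400 / 0.750060 ≈ 0.3432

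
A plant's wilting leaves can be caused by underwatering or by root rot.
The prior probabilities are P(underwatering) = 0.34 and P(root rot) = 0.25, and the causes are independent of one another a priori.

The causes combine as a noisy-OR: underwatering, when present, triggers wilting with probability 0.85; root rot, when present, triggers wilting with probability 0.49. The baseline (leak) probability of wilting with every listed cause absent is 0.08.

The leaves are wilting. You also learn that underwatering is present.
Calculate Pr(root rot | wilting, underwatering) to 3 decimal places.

Pr(root rot | wilting, underwatering) ≈ 0.264

Under noisy-OR, P(wilting | causes) = 1 − (1−0.08)·∏(1−qᵢ) over the active causes.
Enumerate both values of root rot and weight by the priors:
  P(wilting | underwatering) = 0.862·0.75 + 0.92962·0.25
        = 0.646500 + 0.232405 = 0.878905
Configurations with root rot contribute 0.232405, so
  P(root rot | wilting, underwatering) = 0.232405 / 0.878905 ≈ 0.264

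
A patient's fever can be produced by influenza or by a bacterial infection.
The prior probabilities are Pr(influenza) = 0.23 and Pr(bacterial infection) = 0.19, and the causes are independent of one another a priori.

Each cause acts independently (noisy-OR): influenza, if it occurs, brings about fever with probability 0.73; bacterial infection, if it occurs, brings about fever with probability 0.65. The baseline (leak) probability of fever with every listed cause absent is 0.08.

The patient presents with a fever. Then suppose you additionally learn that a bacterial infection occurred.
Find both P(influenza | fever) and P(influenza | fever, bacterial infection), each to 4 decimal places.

P(influenza | fever) ≈ 0.5469; P(influenza | fever, bacterial infection) ≈ 0.2869

Under noisy-OR, P(fever | causes) = 1 − (1−0.08)·∏(1−qᵢ) over the active causes.
Weight on influenza=true, given the evidence: 0.140023 + 0.039901 = 0.179924
Denominator P(fever): 0.08·0.77·0.81 + 0.678·0.77·0.19 + 0.7516·0.23·0.81 + 0.91306·0.23·0.19 = 0.329011
Posterior = 0.179924 / 0.329011 ≈ 0.5469

With the extra evidence:
By total probability over both values of influenza:
  P(fever | bacterial infection) = 0.678·0.77 + 0.91306·0.23
        = 0.522060 + 0.210004 = 0.732064
Keeping only the influenza-present terms gives 0.210004, so
  P(influenza | fever, bacterial infection) = 0.210004 / 0.732064 ≈ 0.2869
Conditioning on bacterial infection lowers the posterior on influenza: the classic explaining-away effect in a common-effect structure.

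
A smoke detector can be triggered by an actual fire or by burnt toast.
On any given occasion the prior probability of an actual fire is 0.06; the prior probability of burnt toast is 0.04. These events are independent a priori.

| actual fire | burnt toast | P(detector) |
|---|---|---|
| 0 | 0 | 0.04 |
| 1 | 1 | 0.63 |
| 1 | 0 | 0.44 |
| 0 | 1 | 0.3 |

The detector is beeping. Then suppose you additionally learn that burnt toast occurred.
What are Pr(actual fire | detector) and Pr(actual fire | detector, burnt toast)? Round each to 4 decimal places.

Pr(actual fire | detector) ≈ 0.3618; Pr(actual fire | detector, burnt toast) ≈ 0.1182

P(detector) = 0.04*0.94*0.96 + 0.3*0.94*0.04 + 0.44*0.06*0.96 + 0.63*0.06*0.04 = 0.036096 + 0.011280 + 0.025344 + 0.001512 = 0.074232
Of this, 0.026856 comes from 0.025344 + 0.001512 (the actual fire=true cases).
P(actual fire | detector) = 0.026856 / 0.074232 ≈ 0.3618

Now also conditioning on burnt toast=true:
P(detector | burnt toast) = 0.3*0.94 + 0.63*0.06 = 0.282000 + 0.037800 = 0.319800
Of this, 0.037800 comes from 0.63*0.06 (the actual fire=true cases).
Hence the posterior is 0.037800/0.319800 ≈ 0.1182.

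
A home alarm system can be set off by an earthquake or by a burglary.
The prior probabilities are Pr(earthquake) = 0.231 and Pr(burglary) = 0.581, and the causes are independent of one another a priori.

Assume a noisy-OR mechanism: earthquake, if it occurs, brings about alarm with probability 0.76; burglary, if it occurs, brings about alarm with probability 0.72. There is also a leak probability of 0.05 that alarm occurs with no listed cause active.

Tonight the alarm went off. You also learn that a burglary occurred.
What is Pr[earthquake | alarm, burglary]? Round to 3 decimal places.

Under noisy-OR, P(alarm | causes) = 1 − (1−0.05)·∏(1−qᵢ) over the active causes.
P(alarm | burglary) = 0.734×0.769 + 0.93616×0.231 = 0.564446 + 0.216253 = 0.780699
Of this, 0.216253 comes from 0.93616×0.231 (the earthquake=true cases).
Hence the posterior is 0.216253/0.780699 ≈ 0.277.

Pr[earthquake | alarm, burglary] ≈ 0.277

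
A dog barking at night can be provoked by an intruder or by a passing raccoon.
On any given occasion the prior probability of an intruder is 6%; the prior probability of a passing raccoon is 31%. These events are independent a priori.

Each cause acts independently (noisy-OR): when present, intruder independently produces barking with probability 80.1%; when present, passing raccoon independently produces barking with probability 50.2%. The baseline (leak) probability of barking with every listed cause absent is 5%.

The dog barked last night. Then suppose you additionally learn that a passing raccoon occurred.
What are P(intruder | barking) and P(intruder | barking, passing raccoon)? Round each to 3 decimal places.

P(intruder | barking) ≈ 0.213; P(intruder | barking, passing raccoon) ≈ 0.099

Under noisy-OR, P(barking | causes) = 1 − (1−0.05)·∏(1−qᵢ) over the active causes.
For the numerator, keep only intruder=true terms: 0.033573 + 0.016849 = 0.050422
The normalizing constant is 0.05·0.94·0.69 + 0.5269·0.94·0.31 + 0.81095·0.06·0.69 + 0.905853·0.06·0.31 = 0.236391
Posterior = 0.050422 / 0.236391 ≈ 0.213

With the extra evidence:
Sum P(barking|·) weighted by the priors over both values of intruder:
  P(barking | passing raccoon) = 0.5269×0.94 + 0.905853×0.06
        = 0.495286 + 0.054351 = 0.549637
Configurations with intruder contribute 0.054351, so
  P(intruder | barking, passing raccoon) = 0.054351 / 0.549637 ≈ 0.099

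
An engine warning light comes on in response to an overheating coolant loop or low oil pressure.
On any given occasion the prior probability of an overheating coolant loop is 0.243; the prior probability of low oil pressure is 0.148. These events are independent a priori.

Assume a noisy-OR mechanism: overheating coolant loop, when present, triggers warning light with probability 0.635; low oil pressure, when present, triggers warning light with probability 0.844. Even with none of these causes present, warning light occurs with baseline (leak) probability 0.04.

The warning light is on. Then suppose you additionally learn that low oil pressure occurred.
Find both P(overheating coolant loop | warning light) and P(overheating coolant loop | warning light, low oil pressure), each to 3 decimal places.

P(overheating coolant loop | warning light) ≈ 0.582; P(overheating coolant loop | warning light, low oil pressure) ≈ 0.263

Under noisy-OR, P(warning light | causes) = 1 − (1−0.04)·∏(1−qᵢ) over the active causes.
By total probability over the 4 (overheating coolant loop, low oil pressure) configurations:
  P(warning light) = 0.04×0.757×0.852 + 0.85024×0.757×0.148 + 0.6496×0.243×0.852 + 0.945338×0.243×0.148
        = 0.025799 + 0.095257 + 0.134491 + 0.033998 = 0.289545
Configurations with overheating coolant loop contribute 0.168489, so
  P(overheating coolant loop | warning light) = 0.168489 / 0.289545 ≈ 0.582

Now condition on the additional information:
Weight on overheating coolant loop=true, given the evidence: 0.945338×0.243 = 0.229717
Denominator P(warning light | low oil pressure): 0.85024×0.757 + 0.945338×0.243 = 0.873349
Posterior = 0.229717 / 0.873349 ≈ 0.263
Conditioning on low oil pressure lowers the posterior on overheating coolant loop: the classic explaining-away effect in a common-effect structure.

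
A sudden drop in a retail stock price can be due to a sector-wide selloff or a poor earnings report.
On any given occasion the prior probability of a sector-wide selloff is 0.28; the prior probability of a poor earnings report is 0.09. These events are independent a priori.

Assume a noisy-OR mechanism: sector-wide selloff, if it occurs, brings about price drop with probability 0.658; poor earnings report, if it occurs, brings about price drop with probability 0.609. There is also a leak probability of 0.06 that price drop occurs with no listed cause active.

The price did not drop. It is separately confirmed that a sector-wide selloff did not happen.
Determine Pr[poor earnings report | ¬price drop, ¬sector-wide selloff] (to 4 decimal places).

Under noisy-OR, P(price drop | causes) = 1 − (1−0.06)·∏(1−qᵢ) over the active causes.
P(¬price drop | ¬sector-wide selloff) = 0.94*0.91 + 0.36754*0.09 = 0.855400 + 0.033079 = 0.888479
Restricting to configurations with poor earnings report present: 0.36754*0.09 = 0.033079.
Hence the posterior is 0.033079/0.888479 ≈ 0.0372.

Pr[poor earnings report | ¬price drop, ¬sector-wide selloff] ≈ 0.0372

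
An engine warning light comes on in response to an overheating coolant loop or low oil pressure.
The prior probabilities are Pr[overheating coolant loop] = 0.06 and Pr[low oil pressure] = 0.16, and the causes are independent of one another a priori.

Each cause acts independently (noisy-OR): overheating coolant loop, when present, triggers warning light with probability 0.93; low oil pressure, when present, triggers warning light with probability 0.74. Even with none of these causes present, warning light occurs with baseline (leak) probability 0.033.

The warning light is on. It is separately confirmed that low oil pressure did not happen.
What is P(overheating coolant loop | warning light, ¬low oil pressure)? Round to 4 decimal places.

P(overheating coolant loop | warning light, ¬low oil pressure) ≈ 0.6433

Under noisy-OR, P(warning light | causes) = 1 − (1−0.033)·∏(1−qᵢ) over the active causes.
P(warning light | ¬low oil pressure) = 0.033*0.94 + 0.93231*0.06 = 0.031020 + 0.055939 = 0.086959
Restricting to configurations with overheating coolant loop present: 0.93231*0.06 = 0.055939.
So P(overheating coolant loop | warning light, ¬low oil pressure) = 0.055939/0.086959 ≈ 0.6433.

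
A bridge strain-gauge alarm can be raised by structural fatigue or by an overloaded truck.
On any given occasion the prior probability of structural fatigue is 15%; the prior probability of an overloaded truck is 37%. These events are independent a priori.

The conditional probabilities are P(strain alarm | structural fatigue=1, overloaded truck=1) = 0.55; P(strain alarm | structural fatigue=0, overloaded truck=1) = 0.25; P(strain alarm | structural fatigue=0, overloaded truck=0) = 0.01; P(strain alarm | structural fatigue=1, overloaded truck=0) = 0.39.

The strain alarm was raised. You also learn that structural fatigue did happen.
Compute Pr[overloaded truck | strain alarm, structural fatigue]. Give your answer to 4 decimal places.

Pr[overloaded truck | strain alarm, structural fatigue] ≈ 0.4530

Numerator (weight on configurations with overloaded truck): 0.55×0.37 = 0.203500
The normalizing constant is 0.39×0.63 + 0.55×0.37 = 0.449200
P(overloaded truck | strain alarm, structural fatigue) = 0.203500/0.449200 ≈ 0.4530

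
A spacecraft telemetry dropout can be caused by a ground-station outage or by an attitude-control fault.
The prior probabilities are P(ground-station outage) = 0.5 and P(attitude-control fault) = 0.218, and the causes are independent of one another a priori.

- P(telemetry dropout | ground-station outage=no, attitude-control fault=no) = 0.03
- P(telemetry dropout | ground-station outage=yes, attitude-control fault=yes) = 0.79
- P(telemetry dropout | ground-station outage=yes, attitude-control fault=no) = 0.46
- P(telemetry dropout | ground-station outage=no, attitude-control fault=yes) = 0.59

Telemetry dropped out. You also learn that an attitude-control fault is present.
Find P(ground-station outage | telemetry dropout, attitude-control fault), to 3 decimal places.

P(ground-station outage | telemetry dropout, attitude-control fault) ≈ 0.572

Sum P(telemetry dropout|·) weighted by the priors over both values of ground-station outage:
  P(telemetry dropout | attitude-control fault) = 0.59×0.5 + 0.79×0.5
        = 0.295000 + 0.395000 = 0.690000
Keeping only the ground-station outage-present terms gives 0.395000, so
  P(ground-station outage | telemetry dropout, attitude-control fault) = 0.395000 / 0.690000 ≈ 0.572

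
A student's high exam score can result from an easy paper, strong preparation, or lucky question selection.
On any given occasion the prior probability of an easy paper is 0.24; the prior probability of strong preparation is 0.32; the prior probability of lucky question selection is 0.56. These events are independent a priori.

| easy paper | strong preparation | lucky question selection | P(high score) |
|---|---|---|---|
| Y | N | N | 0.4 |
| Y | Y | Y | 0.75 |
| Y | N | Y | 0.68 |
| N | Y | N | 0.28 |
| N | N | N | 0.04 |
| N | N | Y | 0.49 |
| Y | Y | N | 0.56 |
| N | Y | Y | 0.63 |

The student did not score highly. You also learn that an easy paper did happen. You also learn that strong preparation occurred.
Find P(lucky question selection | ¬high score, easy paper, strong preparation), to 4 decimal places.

Sum P(¬high score|·) weighted by the priors over both values of lucky question selection:
  P(¬high score | easy paper, strong preparation) = 0.44*0.44 + 0.25*0.56
        = 0.193600 + 0.140000 = 0.333600
Keeping only the lucky question selection-present terms gives 0.140000, so
  P(lucky question selection | ¬high score, easy paper, strong preparation) = 0.140000 / 0.333600 ≈ 0.4197

P(lucky question selection | ¬high score, easy paper, strong preparation) ≈ 0.4197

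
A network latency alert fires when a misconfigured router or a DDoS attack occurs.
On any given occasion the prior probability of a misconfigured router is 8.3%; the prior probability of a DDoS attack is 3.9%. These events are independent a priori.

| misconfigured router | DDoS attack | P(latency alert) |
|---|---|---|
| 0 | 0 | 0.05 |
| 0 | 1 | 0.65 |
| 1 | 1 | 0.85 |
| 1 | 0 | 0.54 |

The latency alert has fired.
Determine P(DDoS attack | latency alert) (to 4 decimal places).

P(DDoS attack | latency alert) ≈ 0.2298

Numerator (weight on configurations with DDoS attack): 0.023246 + 0.002751 = 0.025997
Normalizer over all consistent configurations: 0.05·0.917·0.961 + 0.65·0.917·0.039 + 0.54·0.083·0.961 + 0.85·0.083·0.039 = 0.113131
Posterior = 0.025997 / 0.113131 ≈ 0.2298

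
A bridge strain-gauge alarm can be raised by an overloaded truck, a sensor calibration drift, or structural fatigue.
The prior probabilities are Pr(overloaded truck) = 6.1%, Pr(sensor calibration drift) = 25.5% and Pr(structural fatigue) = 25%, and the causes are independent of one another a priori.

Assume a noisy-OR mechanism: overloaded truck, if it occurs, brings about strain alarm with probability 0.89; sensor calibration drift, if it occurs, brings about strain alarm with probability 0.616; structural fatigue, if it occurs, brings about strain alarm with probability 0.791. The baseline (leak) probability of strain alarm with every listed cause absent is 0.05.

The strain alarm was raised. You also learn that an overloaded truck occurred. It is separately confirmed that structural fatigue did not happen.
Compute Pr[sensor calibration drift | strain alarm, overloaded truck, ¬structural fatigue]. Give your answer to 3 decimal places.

Pr[sensor calibration drift | strain alarm, overloaded truck, ¬structural fatigue] ≈ 0.268

Under noisy-OR, P(strain alarm | causes) = 1 − (1−0.05)·∏(1−qᵢ) over the active causes.
P(strain alarm | overloaded truck, ¬structural fatigue) = 0.8955·0.745 + 0.959872·0.255 = 0.667148 + 0.244767 = 0.911915
Restricting to configurations with sensor calibration drift present: 0.959872·0.255 = 0.244767.
Hence the posterior is 0.244767/0.911915 ≈ 0.268.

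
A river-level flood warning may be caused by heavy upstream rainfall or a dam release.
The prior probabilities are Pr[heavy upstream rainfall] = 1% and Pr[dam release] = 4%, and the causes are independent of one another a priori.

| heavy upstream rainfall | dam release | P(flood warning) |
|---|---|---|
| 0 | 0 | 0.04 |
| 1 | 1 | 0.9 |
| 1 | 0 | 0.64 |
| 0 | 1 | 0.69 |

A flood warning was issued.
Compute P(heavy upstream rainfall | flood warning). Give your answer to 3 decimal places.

P(heavy upstream rainfall | flood warning) ≈ 0.091

P(flood warning) = 0.04*0.99*0.96 + 0.69*0.99*0.04 + 0.64*0.01*0.96 + 0.9*0.01*0.04 = 0.038016 + 0.027324 + 0.006144 + 0.000360 = 0.071844
Of this, 0.006504 comes from 0.006144 + 0.000360 (the heavy upstream rainfall=true cases).
So P(heavy upstream rainfall | flood warning) = 0.006504/0.071844 ≈ 0.091.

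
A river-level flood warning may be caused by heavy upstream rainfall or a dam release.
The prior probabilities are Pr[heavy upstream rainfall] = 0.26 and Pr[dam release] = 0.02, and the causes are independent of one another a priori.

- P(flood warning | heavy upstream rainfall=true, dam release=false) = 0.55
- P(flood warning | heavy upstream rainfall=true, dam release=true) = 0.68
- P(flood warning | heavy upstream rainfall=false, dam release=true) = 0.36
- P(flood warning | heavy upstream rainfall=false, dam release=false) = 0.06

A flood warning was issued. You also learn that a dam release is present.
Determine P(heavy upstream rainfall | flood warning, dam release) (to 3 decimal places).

P(heavy upstream rainfall | flood warning, dam release) ≈ 0.399

Weight on heavy upstream rainfall=true, given the evidence: 0.68*0.26 = 0.176800
The normalizing constant is 0.36*0.74 + 0.68*0.26 = 0.443200
Posterior = 0.176800 / 0.443200 ≈ 0.399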